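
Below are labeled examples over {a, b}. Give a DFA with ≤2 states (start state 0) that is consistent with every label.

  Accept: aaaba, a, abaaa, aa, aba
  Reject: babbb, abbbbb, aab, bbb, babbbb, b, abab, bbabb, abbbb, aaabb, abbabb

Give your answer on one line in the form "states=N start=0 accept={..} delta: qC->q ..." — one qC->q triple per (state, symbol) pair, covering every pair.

states=2 start=0 accept={0} delta: 0a->0 0b->1 1a->0 1b->1

Fold the examples into a partial DFA from state 0: repeatedly fix the first undefined (state, symbol) met by the shortest-then-alphabetical prefix, trying targets in increasing order and rejecting any under which an Accept and a Reject string meet in one state with the same remainder; add a state when all current targets are rejected. Accepting states are where Accept strings end.
a: 0a undefined. 0a->0: ok.
b: 0b undefined. 0b->0: no, aaaba/babbb meet in 0. Open state 1: 0b->1.
ba: 1a undefined. 1a->0: ok.
bb: 1b undefined. 1b->0: no, aaaba/babbbb meet in 0. 1b->1: ok.
All examples now run through 2 states with every (state, symbol) defined. Accept strings end in {0}, Reject strings end in {1}; accept={0}.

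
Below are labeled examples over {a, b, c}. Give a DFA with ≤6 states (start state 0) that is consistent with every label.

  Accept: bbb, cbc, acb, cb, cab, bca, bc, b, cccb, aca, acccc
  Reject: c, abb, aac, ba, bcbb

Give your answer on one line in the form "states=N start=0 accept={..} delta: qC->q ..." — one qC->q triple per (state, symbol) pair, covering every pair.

Grow the machine one transition at a time. Run the examples from 0; the earliest place one falls off (shortest prefix, ties alphabetical) gets sent to the lowest-numbered state that keeps every Accept/Reject pair distinguishable — a pair clashes when both reach the same state with identical unread suffix — and to a fresh state only if none does.
a: 0a undefined. 0a->0: ok.
b: 0b undefined. 0b->0: no, bbb/abb meet in 0. Open state 1: 0b->1.
c: 0c undefined. 0c->0: no, aca/c meet in 0. 0c->1: no, acb/abb meet in 1 with "b" left. Open state 2: 0c->2.
ba: 1a undefined. 1a->0: ok.
bb: 1b undefined. 1b->0: ok.
bc: 1c undefined. 1c->0: no, bca/abb meet in 0. 1c->1: no, bbb/bcbb meet in 1. 1c->2: no, bc/c meet in 2. Open state 3: 1c->3.
ca: 2a undefined. 2a->0: no, aca/abb meet in 0. 2a->1: no, cab/abb meet in 0. 2a->2: no, aca/c meet in 2. 2a->3: ok.
cb: 2b undefined. 2b->0: no, cbc/c meet in 2. 2b->1: ok.
cc: 2c undefined. 2c->0: no, acccc/abb meet in 0. 2c->1: ok.
bca: 3a undefined. 3a->0: no, bca/abb meet in 0. 3a->1: ok.
bcb: 3b undefined. 3b->0: no, bbb/bcbb meet in 1. 3b->1: ok.
acccc: 3c undefined. 3c->0: no, acccc/abb meet in 0. 3c->1: ok.
All examples now run through 4 states with every (state, symbol) defined. Accept strings end in {1,3}, Reject strings end in {0,2}; accept={1,3}.

states=4 start=0 accept={1,3} delta: 0a->0 0b->1 0c->2 1a->0 1b->0 1c->3 2a->3 2b->1 2c->1 3a->1 3b->1 3c->1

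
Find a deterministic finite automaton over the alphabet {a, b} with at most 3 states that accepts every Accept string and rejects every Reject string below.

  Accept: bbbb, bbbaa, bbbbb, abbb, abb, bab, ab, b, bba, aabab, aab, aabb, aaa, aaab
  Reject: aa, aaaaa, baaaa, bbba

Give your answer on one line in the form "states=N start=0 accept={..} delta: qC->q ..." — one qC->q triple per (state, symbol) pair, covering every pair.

states=3 start=0 accept={0,1} delta: 0a->1 0b->1 1a->2 1b->0 2a->0 2b->0

State merging on the prefix tree: take the shortest (then alphabetical) example prefix whose next move is undefined and point that move at state 0, else 1, else 2, ...; a target is out if some Accept/Reject pair would then sit in one state with the same input left (inseparable). If every existing state is out, open a new one.
a: 0a undefined. 0a->0: no, aaa/aa meet in 0. Open state 1: 0a->1.
b: 0b undefined. 0b->0: no, bbbaa/aa meet in 1 with "a" left. 0b->1: ok.
aa: 1a undefined. 1a->0: no, bab/aaaaa meet in 1. 1a->1: no, b/aa meet in 1. Open state 2: 1a->2.
ab: 1b undefined. 1b->0: ok.
aaa: 2a undefined. 2a->0: ok.
aab: 2b undefined. 2b->0: ok.
All examples now run through 3 states with every (state, symbol) defined. Accept strings end in {0,1}, Reject strings end in {2}; accept={0,1}.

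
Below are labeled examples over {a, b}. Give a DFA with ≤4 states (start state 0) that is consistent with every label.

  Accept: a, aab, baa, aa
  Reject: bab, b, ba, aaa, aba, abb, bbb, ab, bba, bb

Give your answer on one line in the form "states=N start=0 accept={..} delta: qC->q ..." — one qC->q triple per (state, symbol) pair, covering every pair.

Fold the examples into a partial DFA from state 0: repeatedly fix the first undefined (state, symbol) met by the shortest-then-alphabetical prefix, trying targets in increasing order and rejecting any under which an Accept and a Reject string meet in one state with the same remainder; add a state when all current targets are rejected. Accepting states are where Accept strings end.
a: 0a undefined. 0a->0: no, a/aaa meet in 0. Open state 1: 0a->1.
b: 0b undefined. 0b->0: no, a/ba meet in 1. 0b->1: no, a/b meet in 1. Open state 2: 0b->2.
aa: 1a undefined. 1a->0: no, a/aaa meet in 1. 1a->1: no, a/aaa meet in 1. 1a->2: no, aab/bb meet in 2 with "b" left. Open state 3: 1a->3.
ab: 1b undefined. 1b->0: no, a/aba meet in 1. 1b->1: no, a/abb meet in 1. 1b->2: ok.
ba: 2a undefined. 2a->0: ok.
bb: 2b undefined. 2b->0: no, a/bba meet in 1. 2b->1: no, a/abb meet in 1. 2b->2: ok.
aaa: 3a undefined. 3a->0: ok.
aab: 3b undefined. 3b->0: no, aab/ba meet in 0. 3b->1: ok.
All examples now run through 4 states with every (state, symbol) defined. Accept strings end in {1,3}, Reject strings end in {0,2}; accept={1,3}.

states=4 start=0 accept={1,3} delta: 0a->1 0b->2 1a->3 1b->2 2a->0 2b->2 3a->0 3b->1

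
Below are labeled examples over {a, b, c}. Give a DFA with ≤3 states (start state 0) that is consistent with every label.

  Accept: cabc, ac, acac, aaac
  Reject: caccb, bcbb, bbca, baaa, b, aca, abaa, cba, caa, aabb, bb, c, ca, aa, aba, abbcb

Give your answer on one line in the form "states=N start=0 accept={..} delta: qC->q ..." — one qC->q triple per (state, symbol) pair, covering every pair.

Grow the machine one transition at a time. Run the examples from 0; the earliest place one falls off (shortest prefix, ties alphabetical) gets sent to the lowest-numbered state that keeps every Accept/Reject pair distinguishable — a pair clashes when both reach the same state with identical unread suffix — and to a fresh state only if none does.
a: 0a undefined. 0a->0: no, ac/c meet in 0 with "c" left. Open state 1: 0a->1.
b: 0b undefined. 0b->0: ok.
c: 0c undefined. 0c->0: ok.
aa: 1a undefined. 1a->0: ok.
ab: 1b undefined. 1b->0: no, cabc/bcbb meet in 0. 1b->1: ok.
ac: 1c undefined. 1c->0: no, cabc/caccb meet in 0. 1c->1: no, cabc/caccb meet in 1. Open state 2: 1c->2.
aca: 2a undefined. 2a->0: no, acac/bcbb meet in 0. 2a->1: ok.
cacc: 2c undefined. 2c->0: ok.
abbcb: 2b undefined. 2b->0: ok.
All examples now run through 3 states with every (state, symbol) defined. Accept strings end in {2}, Reject strings end in {0,1}; accept={2}.

states=3 start=0 accept={2} delta: 0a->1 0b->0 0c->0 1a->0 1b->1 1c->2 2a->1 2b->0 2c->0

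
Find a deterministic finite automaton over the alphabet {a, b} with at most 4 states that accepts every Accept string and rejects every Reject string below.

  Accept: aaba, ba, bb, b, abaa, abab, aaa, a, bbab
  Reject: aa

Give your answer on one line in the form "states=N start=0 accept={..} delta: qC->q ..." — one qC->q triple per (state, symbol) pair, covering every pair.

Fold the examples into a partial DFA from state 0: repeatedly fix the first undefined (state, symbol) met by the shortest-then-alphabetical prefix, trying targets in increasing order and rejecting any under which an Accept and a Reject string meet in one state with the same remainder; add a state when all current targets are rejected. Accepting states are where Accept strings end.
a: 0a undefined. 0a->0: no, aaa/aa meet in 0. Open state 1: 0a->1.
b: 0b undefined. 0b->0: ok.
aa: 1a undefined. 1a->0: no, bb/aa meet in 0. 1a->1: no, ba/aa meet in 1. Open state 2: 1a->2.
ab: 1b undefined. 1b->0: no, abaa/aa meet in 2. 1b->1: ok.
aaa: 2a undefined. 2a->0: ok.
aab: 2b undefined. 2b->0: ok.
All examples now run through 3 states with every (state, symbol) defined. Accept strings end in {0,1}, Reject strings end in {2}; accept={0,1}.

states=3 start=0 accept={0,1} delta: 0a->1 0b->0 1a->2 1b->1 2a->0 2b->0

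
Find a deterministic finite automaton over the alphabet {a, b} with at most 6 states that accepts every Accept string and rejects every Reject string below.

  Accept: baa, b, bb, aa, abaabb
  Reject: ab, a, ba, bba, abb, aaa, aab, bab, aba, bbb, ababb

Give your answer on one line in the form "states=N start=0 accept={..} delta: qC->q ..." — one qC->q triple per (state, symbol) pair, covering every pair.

Fold the examples into a partial DFA from state 0: repeatedly fix the first undefined (state, symbol) met by the shortest-then-alphabetical prefix, trying targets in increasing order and rejecting any under which an Accept and a Reject string meet in one state with the same remainder; add a state when all current targets are rejected. Accepting states are where Accept strings end.
a: 0a undefined. 0a->0: no, b/ab meet in 0 with "b" left. Open state 1: 0a->1.
b: 0b undefined. 0b->0: no, b/bbb meet in 0. 0b->1: no, baa/aaa meet in 1 with "aa" left. Open state 2: 0b->2.
aa: 1a undefined. 1a->0: no, b/aab meet in 2. 1a->1: no, aa/a meet in 1. 1a->2: no, bb/aab meet in 2 with "b" left. Open state 3: 1a->3.
ab: 1b undefined. 1b->0: no, b/abb meet in 2. 1b->1: no, aa/aba meet in 3. 1b->2: no, b/ab meet in 2. 1b->3: no, aa/ab meet in 3. Open state 4: 1b->4.
ba: 2a undefined. 2a->0: no, baa/a meet in 1. 2a->1: ok.
bb: 2b undefined. 2b->0: no, b/bbb meet in 2. 2b->1: no, baa/bba meet in 3. 2b->2: no, b/bbb meet in 2. 2b->3: ok.
aaa: 3a undefined. 3a->0: ok.
aab: 3b undefined. 3b->0: ok.
aba: 4a undefined. 4a->0: no, baa/ababb meet in 3. 4a->1: ok.
abb: 4b undefined. 4b->0: ok.
All examples now run through 5 states with every (state, symbol) defined. Accept strings end in {2,3}, Reject strings end in {0,1,4}; accept={2,3}.

states=5 start=0 accept={2,3} delta: 0a->1 0b->2 1a->3 1b->4 2a->1 2b->3 3a->0 3b->0 4a->1 4b->0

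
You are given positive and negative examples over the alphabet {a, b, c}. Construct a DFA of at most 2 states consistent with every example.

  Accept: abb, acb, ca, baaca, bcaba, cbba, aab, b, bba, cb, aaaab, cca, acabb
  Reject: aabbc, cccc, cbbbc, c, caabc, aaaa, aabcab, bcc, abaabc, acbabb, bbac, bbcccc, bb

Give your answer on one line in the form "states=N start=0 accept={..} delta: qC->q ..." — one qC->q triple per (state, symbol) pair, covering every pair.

Fold the examples into a partial DFA from state 0: repeatedly fix the first undefined (state, symbol) met by the shortest-then-alphabetical prefix, trying targets in increasing order and rejecting any under which an Accept and a Reject string meet in one state with the same remainder; add a state when all current targets are rejected. Accepting states are where Accept strings end.
a: 0a undefined. 0a->0: no, abb/bb meet in 0 with "bb" left. Open state 1: 0a->1.
b: 0b undefined. 0b->0: no, b/bb meet in 0. 0b->1: ok.
c: 0c undefined. 0c->0: ok.
aa: 1a undefined. 1a->0: ok.
ab: 1b undefined. 1b->0: ok.
ac: 1c undefined. 1c->0: ok.
All examples now run through 2 states with every (state, symbol) defined. Accept strings end in {1}, Reject strings end in {0}; accept={1}.

states=2 start=0 accept={1} delta: 0a->1 0b->1 0c->0 1a->0 1b->0 1c->0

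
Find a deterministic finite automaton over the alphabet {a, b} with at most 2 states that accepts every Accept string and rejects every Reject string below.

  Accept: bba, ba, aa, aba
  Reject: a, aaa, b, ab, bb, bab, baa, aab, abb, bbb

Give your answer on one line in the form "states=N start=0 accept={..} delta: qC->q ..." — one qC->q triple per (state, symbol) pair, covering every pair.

Grow the machine one transition at a time. Run the examples from 0; the earliest place one falls off (shortest prefix, ties alphabetical) gets sent to the lowest-numbered state that keeps every Accept/Reject pair distinguishable — a pair clashes when both reach the same state with identical unread suffix — and to a fresh state only if none does.
a: 0a undefined. 0a->0: no, aa/a meet in 0. Open state 1: 0a->1.
b: 0b undefined. 0b->0: no, bba/a meet in 1. 0b->1: ok.
aa: 1a undefined. 1a->0: ok.
ab: 1b undefined. 1b->0: no, bba/a meet in 1. 1b->1: ok.
All examples now run through 2 states with every (state, symbol) defined. Accept strings end in {0}, Reject strings end in {1}; accept={0}.

states=2 start=0 accept={0} delta: 0a->1 0b->1 1a->0 1b->1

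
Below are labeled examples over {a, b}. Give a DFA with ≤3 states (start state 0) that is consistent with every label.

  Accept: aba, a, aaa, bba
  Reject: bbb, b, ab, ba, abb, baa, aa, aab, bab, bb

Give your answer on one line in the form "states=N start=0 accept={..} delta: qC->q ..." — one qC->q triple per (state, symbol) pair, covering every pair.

Fold the examples into a partial DFA from state 0: repeatedly fix the first undefined (state, symbol) met by the shortest-then-alphabetical prefix, trying targets in increasing order and rejecting any under which an Accept and a Reject string meet in one state with the same remainder; add a state when all current targets are rejected. Accepting states are where Accept strings end.
a: 0a undefined. 0a->0: no, aba/ba meet in 0 with "ba" left. Open state 1: 0a->1.
b: 0b undefined. 0b->0: no, a/ba meet in 1. 0b->1: no, a/b meet in 1. Open state 2: 0b->2.
aa: 1a undefined. 1a->0: ok.
ab: 1b undefined. 1b->0: ok.
ba: 2a undefined. 2a->0: no, aba/baa meet in 1. 2a->1: no, aba/ba meet in 1. 2a->2: ok.
bb: 2b undefined. 2b->0: ok.
All examples now run through 3 states with every (state, symbol) defined. Accept strings end in {1}, Reject strings end in {0,2}; accept={1}.

states=3 start=0 accept={1} delta: 0a->1 0b->2 1a->0 1b->0 2a->2 2b->0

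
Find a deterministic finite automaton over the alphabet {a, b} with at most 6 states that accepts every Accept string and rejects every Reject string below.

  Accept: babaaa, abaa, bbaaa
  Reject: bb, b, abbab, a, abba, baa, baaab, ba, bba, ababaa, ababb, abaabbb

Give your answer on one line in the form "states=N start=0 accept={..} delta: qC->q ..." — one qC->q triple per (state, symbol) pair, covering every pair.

State merging on the prefix tree: take the shortest (then alphabetical) example prefix whose next move is undefined and point that move at state 0, else 1, else 2, ...; a target is out if some Accept/Reject pair would then sit in one state with the same input left (inseparable). If every existing state is out, open a new one.
a: 0a undefined. 0a->0: no, abaa/baa meet in 0 with "baa" left. Open state 1: 0a->1.
b: 0b undefined. 0b->0: ok.
ab: 1b undefined. 1b->0: no, abaa/baa meet in 1 with "a" left. 1b->1: ok.
aba: 1a undefined. 1a->0: no, babaaa/bb meet in 0. 1a->1: no, babaaa/abbab meet in 1. Open state 2: 1a->2.
abaa: 2a undefined. 2a->0: no, babaaa/a meet in 1. 2a->1: no, babaaa/abba meet in 2. 2a->2: no, babaaa/abba meet in 2. Open state 3: 2a->3.
abab: 2b undefined. 2b->0: ok.
abaab: 3b undefined. 3b->0: ok.
babaaa: 3a undefined. 3a->0: no, babaaa/bb meet in 0. 3a->1: no, babaaa/a meet in 1. 3a->2: no, babaaa/abba meet in 2. 3a->3: ok.
All examples now run through 4 states with every (state, symbol) defined. Accept strings end in {3}, Reject strings end in {0,1,2}; accept={3}.

states=4 start=0 accept={3} delta: 0a->1 0b->0 1a->2 1b->1 2a->3 2b->0 3a->3 3b->0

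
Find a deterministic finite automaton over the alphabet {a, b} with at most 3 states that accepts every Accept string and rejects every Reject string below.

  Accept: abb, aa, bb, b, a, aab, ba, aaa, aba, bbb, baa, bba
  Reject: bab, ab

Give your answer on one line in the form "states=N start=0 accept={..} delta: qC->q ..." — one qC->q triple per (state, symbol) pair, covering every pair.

states=3 start=0 accept={0,1} delta: 0a->1 0b->0 1a->0 1b->2 2a->0 2b->0

Fold the examples into a partial DFA from state 0: repeatedly fix the first undefined (state, symbol) met by the shortest-then-alphabetical prefix, trying targets in increasing order and rejecting any under which an Accept and a Reject string meet in one state with the same remainder; add a state when all current targets are rejected. Accepting states are where Accept strings end.
a: 0a undefined. 0a->0: no, b/ab meet in 0 with "b" left. Open state 1: 0a->1.
b: 0b undefined. 0b->0: ok.
aa: 1a undefined. 1a->0: ok.
ab: 1b undefined. 1b->0: no, abb/bab meet in 0. 1b->1: no, abb/bab meet in 1. Open state 2: 1b->2.
aba: 2a undefined. 2a->0: ok.
abb: 2b undefined. 2b->0: ok.
All examples now run through 3 states with every (state, symbol) defined. Accept strings end in {0,1}, Reject strings end in {2}; accept={0,1}.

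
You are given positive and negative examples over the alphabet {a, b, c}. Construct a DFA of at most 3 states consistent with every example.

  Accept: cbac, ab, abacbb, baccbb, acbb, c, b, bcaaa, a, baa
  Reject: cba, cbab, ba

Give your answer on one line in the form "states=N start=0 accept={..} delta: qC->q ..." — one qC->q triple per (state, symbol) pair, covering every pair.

states=3 start=0 accept={0,1} delta: 0a->0 0b->1 0c->0 1a->2 1b->0 1c->0 2a->0 2b->2 2c->0

State merging on the prefix tree: take the shortest (then alphabetical) example prefix whose next move is undefined and point that move at state 0, else 1, else 2, ...; a target is out if some Accept/Reject pair would then sit in one state with the same input left (inseparable). If every existing state is out, open a new one.
a: 0a undefined. 0a->0: ok.
b: 0b undefined. 0b->0: no, ab/ba meet in 0. Open state 1: 0b->1.
c: 0c undefined. 0c->0: ok.
ba: 1a undefined. 1a->0: no, cbac/cba meet in 0. 1a->1: no, ab/cba meet in 1. Open state 2: 1a->2.
bc: 1c undefined. 1c->0: ok.
baa: 2a undefined. 2a->0: ok.
bac: 2c undefined. 2c->0: ok.
acbb: 1b undefined. 1b->0: ok.
cbab: 2b undefined. 2b->0: no, cbac/cbab meet in 0. 2b->1: no, ab/cbab meet in 1. 2b->2: ok.
All examples now run through 3 states with every (state, symbol) defined. Accept strings end in {0,1}, Reject strings end in {2}; accept={0,1}.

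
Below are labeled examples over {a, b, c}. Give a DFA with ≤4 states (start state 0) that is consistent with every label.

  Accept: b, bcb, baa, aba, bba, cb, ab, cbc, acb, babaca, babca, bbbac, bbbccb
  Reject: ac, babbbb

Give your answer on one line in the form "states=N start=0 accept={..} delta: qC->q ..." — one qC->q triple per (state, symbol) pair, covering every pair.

states=4 start=0 accept={1,2} delta: 0a->0 0b->1 0c->0 1a->1 1b->2 1c->1 2a->1 2b->3 2c->1 3a->1 3b->2 3c->0

Grow the machine one transition at a time. Run the examples from 0; the earliest place one falls off (shortest prefix, ties alphabetical) gets sent to the lowest-numbered state that keeps every Accept/Reject pair distinguishable — a pair clashes when both reach the same state with identical unread suffix — and to a fresh state only if none does.
a: 0a undefined. 0a->0: ok.
b: 0b undefined. 0b->0: no, b/babbbb meet in 0. Open state 1: 0b->1.
c: 0c undefined. 0c->0: ok.
ba: 1a undefined. 1a->0: no, baa/ac meet in 0. 1a->1: ok.
bb: 1b undefined. 1b->0: no, b/babbbb meet in 1. 1b->1: no, b/babbbb meet in 1. Open state 2: 1b->2.
bc: 1c undefined. 1c->0: no, cbc/ac meet in 0. 1c->1: ok.
bba: 2a undefined. 2a->0: no, bba/ac meet in 0. 2a->1: ok.
bbb: 2b undefined. 2b->0: no, bcb/babbbb meet in 2. 2b->1: no, b/babbbb meet in 1. 2b->2: no, bcb/babbbb meet in 2. Open state 3: 2b->3.
babc: 2c undefined. 2c->0: no, babca/ac meet in 0. 2c->1: ok.
bbba: 3a undefined. 3a->0: no, bbbac/ac meet in 0. 3a->1: ok.
bbbc: 3c undefined. 3c->0: ok.
babbb: 3b undefined. 3b->0: no, b/babbbb meet in 1. 3b->1: no, bcb/babbbb meet in 2. 3b->2: ok.
All examples now run through 4 states with every (state, symbol) defined. Accept strings end in {1,2}, Reject strings end in {0,3}; accept={1,2}.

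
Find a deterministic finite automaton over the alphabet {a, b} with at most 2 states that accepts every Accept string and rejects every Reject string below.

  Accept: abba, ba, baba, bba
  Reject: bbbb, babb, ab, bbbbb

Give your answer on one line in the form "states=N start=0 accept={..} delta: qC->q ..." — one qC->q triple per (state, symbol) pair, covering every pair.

states=2 start=0 accept={0} delta: 0a->0 0b->1 1a->0 1b->1

State merging on the prefix tree: take the shortest (then alphabetical) example prefix whose next move is undefined and point that move at state 0, else 1, else 2, ...; a target is out if some Accept/Reject pair would then sit in one state with the same input left (inseparable). If every existing state is out, open a new one.
a: 0a undefined. 0a->0: ok.
b: 0b undefined. 0b->0: no, abba/bbbb meet in 0. Open state 1: 0b->1.
ba: 1a undefined. 1a->0: ok.
bb: 1b undefined. 1b->0: no, abba/bbbb meet in 0. 1b->1: ok.
All examples now run through 2 states with every (state, symbol) defined. Accept strings end in {0}, Reject strings end in {1}; accept={0}.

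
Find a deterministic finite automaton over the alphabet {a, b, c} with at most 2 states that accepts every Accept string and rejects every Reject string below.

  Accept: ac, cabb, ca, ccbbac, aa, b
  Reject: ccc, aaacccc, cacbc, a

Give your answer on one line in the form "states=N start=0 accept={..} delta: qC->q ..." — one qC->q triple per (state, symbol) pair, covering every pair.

states=2 start=0 accept={0} delta: 0a->1 0b->0 0c->1 1a->0 1b->0 1c->0

State merging on the prefix tree: take the shortest (then alphabetical) example prefix whose next move is undefined and point that move at state 0, else 1, else 2, ...; a target is out if some Accept/Reject pair would then sit in one state with the same input left (inseparable). If every existing state is out, open a new one.
a: 0a undefined. 0a->0: no, aa/a meet in 0. Open state 1: 0a->1.
b: 0b undefined. 0b->0: ok.
c: 0c undefined. 0c->0: no, ca/a meet in 1. 0c->1: ok.
aa: 1a undefined. 1a->0: ok.
ac: 1c undefined. 1c->0: ok.
cacb: 1b undefined. 1b->0: ok.
All examples now run through 2 states with every (state, symbol) defined. Accept strings end in {0}, Reject strings end in {1}; accept={0}.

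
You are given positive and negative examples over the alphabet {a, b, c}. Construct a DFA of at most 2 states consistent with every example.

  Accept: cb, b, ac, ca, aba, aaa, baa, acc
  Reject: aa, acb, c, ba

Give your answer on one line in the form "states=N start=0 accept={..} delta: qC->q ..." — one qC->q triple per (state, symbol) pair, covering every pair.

State merging on the prefix tree: take the shortest (then alphabetical) example prefix whose next move is undefined and point that move at state 0, else 1, else 2, ...; a target is out if some Accept/Reject pair would then sit in one state with the same input left (inseparable). If every existing state is out, open a new one.
a: 0a undefined. 0a->0: no, cb/acb meet in 0 with "cb" left. Open state 1: 0a->1.
b: 0b undefined. 0b->0: no, baa/aa meet in 1 with "a" left. 0b->1: ok.
c: 0c undefined. 0c->0: ok.
aa: 1a undefined. 1a->0: ok.
ab: 1b undefined. 1b->0: ok.
ac: 1c undefined. 1c->0: no, cb/acb meet in 1. 1c->1: ok.
All examples now run through 2 states with every (state, symbol) defined. Accept strings end in {1}, Reject strings end in {0}; accept={1}.

states=2 start=0 accept={1} delta: 0a->1 0b->1 0c->0 1a->0 1b->0 1c->1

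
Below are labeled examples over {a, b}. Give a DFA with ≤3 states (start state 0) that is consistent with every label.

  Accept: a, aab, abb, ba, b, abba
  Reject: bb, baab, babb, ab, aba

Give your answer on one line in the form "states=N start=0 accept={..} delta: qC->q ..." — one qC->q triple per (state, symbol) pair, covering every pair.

states=3 start=0 accept={0,1} delta: 0a->1 0b->1 1a->0 1b->2 2a->2 2b->0

Grow the machine one transition at a time. Run the examples from 0; the earliest place one falls off (shortest prefix, ties alphabetical) gets sent to the lowest-numbered state that keeps every Accept/Reject pair distinguishable — a pair clashes when both reach the same state with identical unread suffix — and to a fresh state only if none does.
a: 0a undefined. 0a->0: no, aab/ab meet in 0 with "b" left. Open state 1: 0a->1.
b: 0b undefined. 0b->0: no, aab/baab meet in 1 with "ab" left. 0b->1: ok.
aa: 1a undefined. 1a->0: ok.
ab: 1b undefined. 1b->0: no, a/aba meet in 1. 1b->1: no, a/bb meet in 1. Open state 2: 1b->2.
aba: 2a undefined. 2a->0: no, ba/aba meet in 0. 2a->1: no, a/aba meet in 1. 2a->2: ok.
abb: 2b undefined. 2b->0: ok.
All examples now run through 3 states with every (state, symbol) defined. Accept strings end in {0,1}, Reject strings end in {2}; accept={0,1}.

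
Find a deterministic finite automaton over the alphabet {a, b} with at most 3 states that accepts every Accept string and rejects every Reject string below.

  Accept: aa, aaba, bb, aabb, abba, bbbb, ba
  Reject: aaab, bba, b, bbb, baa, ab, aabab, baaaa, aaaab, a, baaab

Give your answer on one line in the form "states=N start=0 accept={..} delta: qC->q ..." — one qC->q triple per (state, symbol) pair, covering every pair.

Fold the examples into a partial DFA from state 0: repeatedly fix the first undefined (state, symbol) met by the shortest-then-alphabetical prefix, trying targets in increasing order and rejecting any under which an Accept and a Reject string meet in one state with the same remainder; add a state when all current targets are rejected. Accepting states are where Accept strings end.
a: 0a undefined. 0a->0: no, aa/a meet in 0. Open state 1: 0a->1.
b: 0b undefined. 0b->0: no, aa/baa meet in 1 with "a" left. 0b->1: no, bb/ab meet in 1 with "b" left. Open state 2: 0b->2.
aa: 1a undefined. 1a->0: ok.
ab: 1b undefined. 1b->0: no, aa/aaab meet in 0. 1b->1: ok.
ba: 2a undefined. 2a->0: ok.
bb: 2b undefined. 2b->0: ok.
All examples now run through 3 states with every (state, symbol) defined. Accept strings end in {0}, Reject strings end in {1,2}; accept={0}.

states=3 start=0 accept={0} delta: 0a->1 0b->2 1a->0 1b->1 2a->0 2b->0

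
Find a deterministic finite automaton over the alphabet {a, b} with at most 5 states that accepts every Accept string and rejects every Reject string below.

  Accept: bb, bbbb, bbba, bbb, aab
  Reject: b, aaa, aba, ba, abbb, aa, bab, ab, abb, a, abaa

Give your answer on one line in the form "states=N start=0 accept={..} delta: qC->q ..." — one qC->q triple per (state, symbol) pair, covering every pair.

Grow the machine one transition at a time. Run the examples from 0; the earliest place one falls off (shortest prefix, ties alphabetical) gets sent to the lowest-numbered state that keeps every Accept/Reject pair distinguishable — a pair clashes when both reach the same state with identical unread suffix — and to a fresh state only if none does.
a: 0a undefined. 0a->0: no, bb/abb meet in 0 with "bb" left. Open state 1: 0a->1.
b: 0b undefined. 0b->0: no, bb/b meet in 0. 0b->1: no, bb/ab meet in 1 with "b" left. Open state 2: 0b->2.
aa: 1a undefined. 1a->0: no, aab/b meet in 2. 1a->1: no, aab/ab meet in 1 with "b" left. 1a->2: ok.
ab: 1b undefined. 1b->0: no, bb/abbb meet in 2 with "b" left. 1b->1: ok.
ba: 2a undefined. 2a->0: ok.
bb: 2b undefined. 2b->0: no, bb/aaa meet in 0. 2b->1: no, bb/abbb meet in 1. 2b->2: no, bb/b meet in 2. Open state 3: 2b->3.
bbb: 3b undefined. 3b->0: no, bbbb/b meet in 2. 3b->1: no, bbbb/abbb meet in 1. 3b->2: no, bbba/aaa meet in 0. 3b->3: ok.
bbba: 3a undefined. 3a->0: no, bbba/aaa meet in 0. 3a->1: no, bbba/abbb meet in 1. 3a->2: no, bbba/b meet in 2. 3a->3: ok.
All examples now run through 4 states with every (state, symbol) defined. Accept strings end in {3}, Reject strings end in {0,1,2}; accept={3}.

states=4 start=0 accept={3} delta: 0a->1 0b->2 1a->2 1b->1 2a->0 2b->3 3a->3 3b->3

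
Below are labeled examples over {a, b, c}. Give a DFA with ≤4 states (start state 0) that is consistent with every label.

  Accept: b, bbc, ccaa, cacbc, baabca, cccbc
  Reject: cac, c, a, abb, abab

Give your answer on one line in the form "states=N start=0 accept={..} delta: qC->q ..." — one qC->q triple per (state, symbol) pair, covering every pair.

Grow the machine one transition at a time. Run the examples from 0; the earliest place one falls off (shortest prefix, ties alphabetical) gets sent to the lowest-numbered state that keeps every Accept/Reject pair distinguishable — a pair clashes when both reach the same state with identical unread suffix — and to a fresh state only if none does.
a: 0a undefined. 0a->0: ok.
b: 0b undefined. 0b->0: no, b/a meet in 0. Open state 1: 0b->1.
c: 0c undefined. 0c->0: no, ccaa/cac meet in 0. 0c->1: no, b/c meet in 1. Open state 2: 0c->2.
ba: 1a undefined. 1a->0: no, b/abab meet in 1. 1a->1: ok.
bb: 1b undefined. 1b->0: no, bbc/c meet in 2. 1b->1: no, b/abb meet in 1. 1b->2: ok.
ca: 2a undefined. 2a->0: ok.
cc: 2c undefined. 2c->0: no, bbc/a meet in 0. 2c->1: ok.
ccc: 1c undefined. 1c->0: no, cccbc/a meet in 0. 1c->1: ok.
cacb: 2b undefined. 2b->0: no, cacbc/cac meet in 2. 2b->1: ok.
All examples now run through 3 states with every (state, symbol) defined. Accept strings end in {1}, Reject strings end in {0,2}; accept={1}.

states=3 start=0 accept={1} delta: 0a->0 0b->1 0c->2 1a->1 1b->2 1c->1 2a->0 2b->1 2c->1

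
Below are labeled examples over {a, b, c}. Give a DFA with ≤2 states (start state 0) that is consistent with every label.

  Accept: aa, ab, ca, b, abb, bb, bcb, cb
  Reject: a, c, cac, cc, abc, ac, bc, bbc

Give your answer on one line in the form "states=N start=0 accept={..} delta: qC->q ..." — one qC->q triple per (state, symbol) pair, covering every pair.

State merging on the prefix tree: take the shortest (then alphabetical) example prefix whose next move is undefined and point that move at state 0, else 1, else 2, ...; a target is out if some Accept/Reject pair would then sit in one state with the same input left (inseparable). If every existing state is out, open a new one.
a: 0a undefined. 0a->0: no, aa/a meet in 0. Open state 1: 0a->1.
b: 0b undefined. 0b->0: ok.
c: 0c undefined. 0c->0: no, ca/a meet in 1. 0c->1: ok.
aa: 1a undefined. 1a->0: ok.
ab: 1b undefined. 1b->0: ok.
ac: 1c undefined. 1c->0: no, aa/cc meet in 0. 1c->1: ok.
All examples now run through 2 states with every (state, symbol) defined. Accept strings end in {0}, Reject strings end in {1}; accept={0}.

states=2 start=0 accept={0} delta: 0a->1 0b->0 0c->1 1a->0 1b->0 1c->1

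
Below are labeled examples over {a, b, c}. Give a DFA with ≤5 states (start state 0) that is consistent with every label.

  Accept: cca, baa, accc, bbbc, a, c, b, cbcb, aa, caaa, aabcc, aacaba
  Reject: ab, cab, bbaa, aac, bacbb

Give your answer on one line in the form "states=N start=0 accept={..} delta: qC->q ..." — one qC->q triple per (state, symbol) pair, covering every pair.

State merging on the prefix tree: take the shortest (then alphabetical) example prefix whose next move is undefined and point that move at state 0, else 1, else 2, ...; a target is out if some Accept/Reject pair would then sit in one state with the same input left (inseparable). If every existing state is out, open a new one.
a: 0a undefined. 0a->0: no, c/aac meet in 0 with "c" left. Open state 1: 0a->1.
b: 0b undefined. 0b->0: no, baa/bbaa meet in 1 with "a" left. 0b->1: ok.
c: 0c undefined. 0c->0: ok.
aa: 1a undefined. 1a->0: no, c/aac meet in 0. 1a->1: ok.
ab: 1b undefined. 1b->0: no, cca/bbaa meet in 1. 1b->1: no, cca/ab meet in 1. Open state 2: 1b->2.
ac: 1c undefined. 1c->0: no, accc/aac meet in 0. 1c->1: no, cca/aac meet in 1. 1c->2: ok.
acc: 2c undefined. 2c->0: ok.
bba: 2a undefined. 2a->0: no, cca/bbaa meet in 1. 2a->1: no, cca/bbaa meet in 1. 2a->2: ok.
bbb: 2b undefined. 2b->0: no, cca/bacbb meet in 1. 2b->1: no, bbbc/ab meet in 2. 2b->2: no, cbcb/ab meet in 2. Open state 3: 2b->3.
bbbc: 3c undefined. 3c->0: ok.
bacbb: 3b undefined. 3b->0: no, accc/bacbb meet in 0. 3b->1: no, cca/bacbb meet in 1. 3b->2: ok.
aacaba: 3a undefined. 3a->0: ok.
All examples now run through 4 states with every (state, symbol) defined. Accept strings end in {0,1,3}, Reject strings end in {2}; accept={0,1,3}.

states=4 start=0 accept={0,1,3} delta: 0a->1 0b->1 0c->0 1a->1 1b->2 1c->2 2a->2 2b->3 2c->0 3a->0 3b->2 3c->0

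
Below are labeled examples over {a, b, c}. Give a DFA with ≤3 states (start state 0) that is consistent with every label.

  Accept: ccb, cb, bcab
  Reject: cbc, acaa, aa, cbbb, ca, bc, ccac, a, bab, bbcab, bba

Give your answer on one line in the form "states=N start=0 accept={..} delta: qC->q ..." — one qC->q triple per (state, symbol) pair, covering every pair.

Grow the machine one transition at a time. Run the examples from 0; the earliest place one falls off (shortest prefix, ties alphabetical) gets sent to the lowest-numbered state that keeps every Accept/Reject pair distinguishable — a pair clashes when both reach the same state with identical unread suffix — and to a fresh state only if none does.
a: 0a undefined. 0a->0: ok.
b: 0b undefined. 0b->0: no, bcab/bbcab meet in 0 with "cab" left. Open state 1: 0b->1.
c: 0c undefined. 0c->0: ok.
ba: 1a undefined. 1a->0: no, ccb/bab meet in 1. 1a->1: ok.
bb: 1b undefined. 1b->0: no, ccb/cbbb meet in 1. 1b->1: no, ccb/cbbb meet in 1. Open state 2: 1b->2.
bc: 1c undefined. 1c->0: ok.
bba: 2a undefined. 2a->0: ok.
bbc: 2c undefined. 2c->0: no, ccb/bbcab meet in 1. 2c->1: ok.
cbbb: 2b undefined. 2b->0: ok.
All examples now run through 3 states with every (state, symbol) defined. Accept strings end in {1}, Reject strings end in {0,2}; accept={1}.

states=3 start=0 accept={1} delta: 0a->0 0b->1 0c->0 1a->1 1b->2 1c->0 2a->0 2b->0 2c->1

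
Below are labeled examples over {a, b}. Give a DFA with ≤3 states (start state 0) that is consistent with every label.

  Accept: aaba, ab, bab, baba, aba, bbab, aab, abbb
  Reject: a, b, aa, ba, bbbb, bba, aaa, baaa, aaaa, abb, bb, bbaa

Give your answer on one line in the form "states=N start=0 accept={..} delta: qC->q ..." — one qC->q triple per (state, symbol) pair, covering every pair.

Fold the examples into a partial DFA from state 0: repeatedly fix the first undefined (state, symbol) met by the shortest-then-alphabetical prefix, trying targets in increasing order and rejecting any under which an Accept and a Reject string meet in one state with the same remainder; add a state when all current targets are rejected. Accepting states are where Accept strings end.
a: 0a undefined. 0a->0: no, aaba/ba meet in 0 with "ba" left. Open state 1: 0a->1.
b: 0b undefined. 0b->0: ok.
aa: 1a undefined. 1a->0: no, aaba/a meet in 1. 1a->1: ok.
ab: 1b undefined. 1b->0: no, aaba/a meet in 1. 1b->1: no, aaba/a meet in 1. Open state 2: 1b->2.
aba: 2a undefined. 2a->0: no, aaba/b meet in 0. 2a->1: no, aaba/a meet in 1. 2a->2: ok.
abb: 2b undefined. 2b->0: no, abbb/b meet in 0. 2b->1: ok.
All examples now run through 3 states with every (state, symbol) defined. Accept strings end in {2}, Reject strings end in {0,1}; accept={2}.

states=3 start=0 accept={2} delta: 0a->1 0b->0 1a->1 1b->2 2a->2 2b->1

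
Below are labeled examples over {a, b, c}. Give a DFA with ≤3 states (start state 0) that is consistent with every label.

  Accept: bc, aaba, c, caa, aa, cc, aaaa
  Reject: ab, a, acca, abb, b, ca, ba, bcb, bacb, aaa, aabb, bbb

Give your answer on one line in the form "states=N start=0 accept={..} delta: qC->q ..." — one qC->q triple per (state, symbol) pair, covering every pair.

Grow the machine one transition at a time. Run the examples from 0; the earliest place one falls off (shortest prefix, ties alphabetical) gets sent to the lowest-numbered state that keeps every Accept/Reject pair distinguishable — a pair clashes when both reach the same state with identical unread suffix — and to a fresh state only if none does.
a: 0a undefined. 0a->0: no, aaba/ba meet in 0 with "ba" left. Open state 1: 0a->1.
b: 0b undefined. 0b->0: ok.
c: 0c undefined. 0c->0: no, bc/b meet in 0. 0c->1: no, bc/a meet in 1. Open state 2: 0c->2.
aa: 1a undefined. 1a->0: no, aaba/a meet in 1. 1a->1: no, aa/a meet in 1. 1a->2: ok.
ab: 1b undefined. 1b->0: ok.
ac: 1c undefined. 1c->0: ok.
ca: 2a undefined. 2a->0: no, caa/a meet in 1. 2a->1: ok.
cc: 2c undefined. 2c->0: no, cc/ab meet in 0. 2c->1: no, cc/a meet in 1. 2c->2: ok.
aab: 2b undefined. 2b->0: no, aaba/a meet in 1. 2b->1: ok.
All examples now run through 3 states with every (state, symbol) defined. Accept strings end in {2}, Reject strings end in {0,1}; accept={2}.

states=3 start=0 accept={2} delta: 0a->1 0b->0 0c->2 1a->2 1b->0 1c->0 2a->1 2b->1 2c->2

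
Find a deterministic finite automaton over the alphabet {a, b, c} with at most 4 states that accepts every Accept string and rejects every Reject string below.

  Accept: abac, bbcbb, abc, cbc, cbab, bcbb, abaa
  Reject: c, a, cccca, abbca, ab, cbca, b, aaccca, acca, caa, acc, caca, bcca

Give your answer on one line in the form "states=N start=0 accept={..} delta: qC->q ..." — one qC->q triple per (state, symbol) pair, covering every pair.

states=4 start=0 accept={2} delta: 0a->0 0b->1 0c->0 1a->3 1b->1 1c->2 2a->0 2b->2 2c->0 3a->2 3b->2 3c->2

Grow the machine one transition at a time. Run the examples from 0; the earliest place one falls off (shortest prefix, ties alphabetical) gets sent to the lowest-numbered state that keeps every Accept/Reject pair distinguishable — a pair clashes when both reach the same state with identical unread suffix — and to a fresh state only if none does.
a: 0a undefined. 0a->0: ok.
b: 0b undefined. 0b->0: no, abac/c meet in 0 with "c" left. Open state 1: 0b->1.
c: 0c undefined. 0c->0: ok.
bb: 1b undefined. 1b->0: no, bbcbb/c meet in 0. 1b->1: ok.
bc: 1c undefined. 1c->0: no, bbcbb/ab meet in 1. 1c->1: no, bbcbb/ab meet in 1. Open state 2: 1c->2.
aba: 1a undefined. 1a->0: no, abac/c meet in 0. 1a->1: no, cbab/ab meet in 1. 1a->2: no, abaa/abbca meet in 2 with "a" left. Open state 3: 1a->3.
bcb: 2b undefined. 2b->0: no, bbcbb/ab meet in 1. 2b->1: no, bbcbb/ab meet in 1. 2b->2: ok.
bcc: 2c undefined. 2c->0: ok.
abaa: 3a undefined. 3a->0: no, abaa/c meet in 0. 3a->1: no, abaa/ab meet in 1. 3a->2: ok.
abac: 3c undefined. 3c->0: no, abac/c meet in 0. 3c->1: no, abac/ab meet in 1. 3c->2: ok.
cbab: 3b undefined. 3b->0: no, cbab/c meet in 0. 3b->1: no, cbab/ab meet in 1. 3b->2: ok.
cbca: 2a undefined. 2a->0: ok.
All examples now run through 4 states with every (state, symbol) defined. Accept strings end in {2}, Reject strings end in {0,1}; accept={2}.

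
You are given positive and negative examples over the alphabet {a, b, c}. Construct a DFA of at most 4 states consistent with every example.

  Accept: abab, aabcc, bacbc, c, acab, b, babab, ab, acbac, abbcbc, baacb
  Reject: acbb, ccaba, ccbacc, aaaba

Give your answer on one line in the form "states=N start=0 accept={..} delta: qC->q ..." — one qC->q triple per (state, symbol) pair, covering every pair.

states=3 start=0 accept={0,1} delta: 0a->0 0b->1 0c->0 1a->2 1b->2 1c->2 2a->0 2b->0 2c->1

Grow the machine one transition at a time. Run the examples from 0; the earliest place one falls off (shortest prefix, ties alphabetical) gets sent to the lowest-numbered state that keeps every Accept/Reject pair distinguishable — a pair clashes when both reach the same state with identical unread suffix — and to a fresh state only if none does.
a: 0a undefined. 0a->0: ok.
b: 0b undefined. 0b->0: no, abab/aaaba meet in 0. Open state 1: 0b->1.
c: 0c undefined. 0c->0: ok.
ba: 1a undefined. 1a->0: no, c/ccaba meet in 0. 1a->1: no, abab/acbb meet in 1 with "b" left. Open state 2: 1a->2.
abb: 1b undefined. 1b->0: no, c/acbb meet in 0. 1b->1: no, acab/acbb meet in 1. 1b->2: ok.
baa: 2a undefined. 2a->0: ok.
bab: 2b undefined. 2b->0: ok.
bac: 2c undefined. 2c->0: no, abab/ccbacc meet in 0. 2c->1: ok.
aabc: 1c undefined. 1c->0: no, abab/ccbacc meet in 0. 1c->1: no, aabcc/ccbacc meet in 1. 1c->2: ok.
All examples now run through 3 states with every (state, symbol) defined. Accept strings end in {0,1}, Reject strings end in {2}; accept={0,1}.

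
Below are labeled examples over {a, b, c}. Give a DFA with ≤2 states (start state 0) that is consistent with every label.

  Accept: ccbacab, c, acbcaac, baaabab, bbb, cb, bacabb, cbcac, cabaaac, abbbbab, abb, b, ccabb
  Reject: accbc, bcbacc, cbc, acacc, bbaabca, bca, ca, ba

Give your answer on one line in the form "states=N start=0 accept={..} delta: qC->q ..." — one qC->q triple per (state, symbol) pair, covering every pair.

Fold the examples into a partial DFA from state 0: repeatedly fix the first undefined (state, symbol) met by the shortest-then-alphabetical prefix, trying targets in increasing order and rejecting any under which an Accept and a Reject string meet in one state with the same remainder; add a state when all current targets are rejected. Accepting states are where Accept strings end.
a: 0a undefined. 0a->0: ok.
b: 0b undefined. 0b->0: no, baaabab/ba meet in 0. Open state 1: 0b->1.
c: 0c undefined. 0c->0: no, c/acacc meet in 0. 0c->1: ok.
ba: 1a undefined. 1a->0: ok.
bb: 1b undefined. 1b->0: no, c/cbc meet in 1. 1b->1: ok.
bc: 1c undefined. 1c->0: ok.
All examples now run through 2 states with every (state, symbol) defined. Accept strings end in {1}, Reject strings end in {0}; accept={1}.

states=2 start=0 accept={1} delta: 0a->0 0b->1 0c->1 1a->0 1b->1 1c->0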